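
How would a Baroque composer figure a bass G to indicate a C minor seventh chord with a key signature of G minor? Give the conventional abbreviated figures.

G is the fifth of C minor seventh, so the chord is in second inversion.
A seventh chord in second inversion is figured 6/4/3, conventionally abbreviated 4/3.

4/3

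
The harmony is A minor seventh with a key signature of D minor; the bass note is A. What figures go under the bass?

7

A is the root of A minor seventh, so the chord is in root position.
A seventh chord in root position is figured 7/5/3, conventionally abbreviated 7.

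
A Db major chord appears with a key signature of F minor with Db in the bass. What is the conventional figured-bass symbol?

no figures

Db is the root of Db major, so the chord is in root position.
A triad in root position is figured 5/3, conventionally abbreviated (no figures — root-position triad).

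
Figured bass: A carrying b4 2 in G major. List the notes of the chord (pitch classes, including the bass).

A, B, Db, F#

The written figures b4 2 are shorthand for 6/4/2: the 6 is implied.
A second above A in this key is B.
A fourth above A in this key is D, lowered to Db by the flat.
A sixth above A in this key is F#.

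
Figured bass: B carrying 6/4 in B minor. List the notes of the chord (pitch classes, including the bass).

B, E, G

A fourth above B in this key is E.
A sixth above B in this key is G.
Together with the bass B, this spells E minor in second inversion.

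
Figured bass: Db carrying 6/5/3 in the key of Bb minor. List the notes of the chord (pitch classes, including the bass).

Db, F, Ab, Bb

A third above Db in this key is F.
A fifth above Db in this key is Ab.
A sixth above Db in this key is Bb.
Together with the bass Db, this spells Bb minor seventh in first inversion.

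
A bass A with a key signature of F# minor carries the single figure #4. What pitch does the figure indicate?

D#

Counting 3 letter steps above A lands on D; in F# minor, that letter is D.
The #4 figure raises it a semitone, giving D#.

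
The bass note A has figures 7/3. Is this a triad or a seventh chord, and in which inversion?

7/3 is shorthand for 7/5/3.
Intervals of 7/5/3 above the bass form a seventh chord; the bass is the root, so this is root position.

seventh chord, root position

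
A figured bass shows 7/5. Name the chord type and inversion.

seventh chord, root position

7/5 is shorthand for 7/5/3.
Intervals of 7/5/3 above the bass form a seventh chord; the bass is the root, so this is root position.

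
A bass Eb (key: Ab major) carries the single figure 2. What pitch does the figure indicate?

Counting 1 letter step above Eb lands on F; in Ab major, that letter is F.

F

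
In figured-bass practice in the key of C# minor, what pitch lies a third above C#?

E

Counting 2 letter steps above C# lands on E; in C# minor, that letter is E.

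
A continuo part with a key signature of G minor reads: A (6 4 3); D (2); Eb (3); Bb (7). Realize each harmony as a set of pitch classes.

A (6/4/3): A, C, D, F.
D (6/4/2): D, Eb, G, Bb.
Eb (5/3): Eb, G, Bb.
Bb (7/5/3): Bb, D, F, A.

A, C, D, F | D, Eb, G, Bb | Eb, G, Bb | Bb, D, F, A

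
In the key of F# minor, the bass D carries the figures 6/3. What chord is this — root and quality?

The figures 6/3 indicate a triad in first inversion.
In first inversion the root lies a sixth above the bass: a sixth above D in F# minor is B.
The chord tones are D, F#, B, giving B minor.

B minor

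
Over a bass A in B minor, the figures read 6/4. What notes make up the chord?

A fourth above A in this key is D.
A sixth above A in this key is F#.
Together with the bass A, this spells D major in second inversion.

A, D, F#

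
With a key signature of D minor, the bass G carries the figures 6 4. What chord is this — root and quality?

C major

The figures 6 4 indicate a triad in second inversion.
In second inversion the root lies a fourth above the bass: a fourth above G in D minor is C.
The chord tones are G, C, E, giving C major.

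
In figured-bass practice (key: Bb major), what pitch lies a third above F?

A

Counting 2 letter steps above F lands on A; in Bb major, that letter is A.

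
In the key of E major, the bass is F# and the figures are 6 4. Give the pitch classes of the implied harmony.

A fourth above F# in this key is B.
A sixth above F# in this key is D#.
Together with the bass F#, this spells B major in second inversion.

F#, B, D#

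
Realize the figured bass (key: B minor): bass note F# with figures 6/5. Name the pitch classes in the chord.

The written figures 6/5 are shorthand for 6/5/3: the 3 is implied.
A third above F# in this key is A.
A fifth above F# in this key is C#.
A sixth above F# in this key is D.
Together with the bass F#, this spells D major seventh in first inversion.

F#, A, C#, D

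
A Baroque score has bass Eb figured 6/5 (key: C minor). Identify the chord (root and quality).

The figures 6/5 indicate a seventh chord in first inversion.
In first inversion the root lies a sixth above the bass: a sixth above Eb in C minor is C.
The chord tones are Eb, G, Bb, C, giving C minor seventh.

C minor seventh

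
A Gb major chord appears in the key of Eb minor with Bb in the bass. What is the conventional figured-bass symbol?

6

Bb is the third of Gb major, so the chord is in first inversion.
A triad in first inversion is figured 6/3, conventionally abbreviated 6.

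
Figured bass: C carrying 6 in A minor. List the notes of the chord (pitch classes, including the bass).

The written figures 6 are shorthand for 6/3: the 3 is implied.
A third above C in this key is E.
A sixth above C in this key is A.
Together with the bass C, this spells A minor in first inversion.

C, E, A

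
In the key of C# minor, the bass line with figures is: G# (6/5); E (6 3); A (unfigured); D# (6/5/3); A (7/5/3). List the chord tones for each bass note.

G#, B, D#, E | E, G#, C# | A, C#, E | D#, F#, A, B | A, C#, E, G#

G# (6/5/3): G#, B, D#, E.
E (6/3): E, G#, C#.
A (5/3): A, C#, E.
D# (6/5/3): D#, F#, A, B.
A (7/5/3): A, C#, E, G#.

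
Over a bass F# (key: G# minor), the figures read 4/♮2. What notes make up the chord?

The written figures 4/♮2 are shorthand for 6/4/2: the 6 is implied.
A second above F# in this key is G#, made natural (G) by the ♮ figure.
A fourth above F# in this key is B.
A sixth above F# in this key is D#.
Together with the bass F#, this spells G augmented major seventh in third inversion.

F#, G, B, D#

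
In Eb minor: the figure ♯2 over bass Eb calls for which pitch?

F#

Counting 1 letter step above Eb lands on F; in Eb minor, that letter is F.
The #2 figure raises it a semitone, giving F#.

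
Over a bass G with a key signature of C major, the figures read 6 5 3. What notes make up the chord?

G, B, D, E

A third above G in this key is B.
A fifth above G in this key is D.
A sixth above G in this key is E.
Together with the bass G, this spells E minor seventh in first inversion.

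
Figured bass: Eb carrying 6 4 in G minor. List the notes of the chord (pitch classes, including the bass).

Eb, A, C

A fourth above Eb in this key is A.
A sixth above Eb in this key is C.
Together with the bass Eb, this spells A diminished in second inversion.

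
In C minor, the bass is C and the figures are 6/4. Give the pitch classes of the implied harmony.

A fourth above C in this key is F.
A sixth above C in this key is Ab.
Together with the bass C, this spells F minor in second inversion.

C, F, Ab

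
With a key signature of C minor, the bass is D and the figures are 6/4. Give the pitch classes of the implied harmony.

A fourth above D in this key is G.
A sixth above D in this key is Bb.
Together with the bass D, this spells G minor in second inversion.

D, G, Bb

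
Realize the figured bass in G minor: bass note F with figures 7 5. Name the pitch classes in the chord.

F, A, C, Eb

The written figures 7 5 are shorthand for 7/5/3: the 3 is implied.
A third above F in this key is A.
A fifth above F in this key is C.
A seventh above F in this key is Eb.
Together with the bass F, this spells F dominant seventh in root position.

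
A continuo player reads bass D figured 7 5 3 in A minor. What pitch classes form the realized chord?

D, F, A, C

A third above D in this key is F.
A fifth above D in this key is A.
A seventh above D in this key is C.
Together with the bass D, this spells D minor seventh in root position.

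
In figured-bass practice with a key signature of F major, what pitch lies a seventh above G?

F

Counting 6 letter steps above G lands on F; in F major, that letter is F.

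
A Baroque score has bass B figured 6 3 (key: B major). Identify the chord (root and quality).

G# minor

The figures 6 3 indicate a triad in first inversion.
In first inversion the root lies a sixth above the bass: a sixth above B in B major is G#.
The chord tones are B, D#, G#, giving G# minor.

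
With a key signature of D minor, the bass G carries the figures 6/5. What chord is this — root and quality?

The figures 6/5 indicate a seventh chord in first inversion.
In first inversion the root lies a sixth above the bass: a sixth above G in D minor is E.
The chord tones are G, Bb, D, E, giving E half-diminished seventh.

E half-diminished seventh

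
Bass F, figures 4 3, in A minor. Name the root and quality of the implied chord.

The figures 4 3 indicate a seventh chord in second inversion.
In second inversion the root lies a fourth above the bass: a fourth above F in A minor is B.
The chord tones are F, A, B, D, giving B half-diminished seventh.

B half-diminished seventh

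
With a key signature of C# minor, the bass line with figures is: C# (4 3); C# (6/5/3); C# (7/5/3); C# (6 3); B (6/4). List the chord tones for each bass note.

C#, E, F#, A | C#, E, G#, A | C#, E, G#, B | C#, E, A | B, E, G#

C# (6/4/3): C#, E, F#, A.
C# (6/5/3): C#, E, G#, A.
C# (7/5/3): C#, E, G#, B.
C# (6/3): C#, E, A.
B (6/4): B, E, G#.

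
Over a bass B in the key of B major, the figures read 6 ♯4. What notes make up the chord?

B, E#, G#

A fourth above B in this key is E, raised to E# by the sharp.
A sixth above B in this key is G#.
Together with the bass B, this spells E# diminished in second inversion.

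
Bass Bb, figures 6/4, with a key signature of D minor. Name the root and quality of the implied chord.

E diminished

The figures 6/4 indicate a triad in second inversion.
In second inversion the root lies a fourth above the bass: a fourth above Bb in D minor is E.
The chord tones are Bb, E, G, giving E diminished.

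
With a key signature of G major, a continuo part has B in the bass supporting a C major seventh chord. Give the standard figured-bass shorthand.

B is the seventh of C major seventh, so the chord is in third inversion.
A seventh chord in third inversion is figured 6/4/2, conventionally abbreviated 4/2.

4/2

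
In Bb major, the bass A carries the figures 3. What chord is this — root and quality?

The figures 3 indicate a triad in root position.
In root position the bass is the root, so the root is A.
The chord tones are A, C, Eb, giving A diminished.

A diminished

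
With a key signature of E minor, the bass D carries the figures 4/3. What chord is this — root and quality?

The figures 4/3 indicate a seventh chord in second inversion.
In second inversion the root lies a fourth above the bass: a fourth above D in E minor is G.
The chord tones are D, F#, G, B, giving G major seventh.

G major seventh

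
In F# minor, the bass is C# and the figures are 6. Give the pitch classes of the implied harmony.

C#, E, A

The written figures 6 are shorthand for 6/3: the 3 is implied.
A third above C# in this key is E.
A sixth above C# in this key is A.
Together with the bass C#, this spells A major in first inversion.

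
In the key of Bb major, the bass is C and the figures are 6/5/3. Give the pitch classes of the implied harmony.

A third above C in this key is Eb.
A fifth above C in this key is G.
A sixth above C in this key is A.
Together with the bass C, this spells A half-diminished seventh in first inversion.

C, Eb, G, A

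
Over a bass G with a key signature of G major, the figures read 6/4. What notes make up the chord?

A fourth above G in this key is C.
A sixth above G in this key is E.
Together with the bass G, this spells C major in second inversion.

G, C, E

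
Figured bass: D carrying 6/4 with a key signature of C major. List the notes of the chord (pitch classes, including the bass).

D, G, B

A fourth above D in this key is G.
A sixth above D in this key is B.
Together with the bass D, this spells G major in second inversion.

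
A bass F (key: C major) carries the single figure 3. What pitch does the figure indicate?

Counting 2 letter steps above F lands on A; in C major, that letter is A.

A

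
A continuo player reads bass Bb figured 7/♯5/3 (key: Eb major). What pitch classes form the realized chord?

Bb, D, F#, Ab

A third above Bb in this key is D.
A fifth above Bb in this key is F, raised to F# by the sharp.
A seventh above Bb in this key is Ab.
Together with the bass Bb, this spells Bb augmented seventh in root position.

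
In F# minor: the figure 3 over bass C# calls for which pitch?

Counting 2 letter steps above C# lands on E; in F# minor, that letter is E.

E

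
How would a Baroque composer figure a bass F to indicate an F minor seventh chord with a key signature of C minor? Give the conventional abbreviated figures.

F is the root of F minor seventh, so the chord is in root position.
A seventh chord in root position is figured 7/5/3, conventionally abbreviated 7.

7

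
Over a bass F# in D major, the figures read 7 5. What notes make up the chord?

The written figures 7 5 are shorthand for 7/5/3: the 3 is implied.
A third above F# in this key is A.
A fifth above F# in this key is C#.
A seventh above F# in this key is E.
Together with the bass F#, this spells F# minor seventh in root position.

F#, A, C#, E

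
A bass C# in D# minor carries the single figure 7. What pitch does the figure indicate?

B

Counting 6 letter steps above C# lands on B; in D# minor, that letter is B.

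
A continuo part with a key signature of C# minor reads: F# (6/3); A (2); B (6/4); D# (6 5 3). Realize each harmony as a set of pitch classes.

F# (6/3): F#, A, D#.
A (6/4/2): A, B, D#, F#.
B (6/4): B, E, G#.
D# (6/5/3): D#, F#, A, B.

F#, A, D# | A, B, D#, F# | B, E, G# | D#, F#, A, B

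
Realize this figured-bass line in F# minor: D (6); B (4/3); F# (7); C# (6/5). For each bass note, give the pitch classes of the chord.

D (6/3): D, F#, B.
B (6/4/3): B, D, E, G#.
F# (7/5/3): F#, A, C#, E.
C# (6/5/3): C#, E, G#, A.

D, F#, B | B, D, E, G# | F#, A, C#, E | C#, E, G#, A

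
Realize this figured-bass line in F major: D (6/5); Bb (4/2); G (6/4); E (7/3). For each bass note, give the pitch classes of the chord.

D (6/5/3): D, F, A, Bb.
Bb (6/4/2): Bb, C, E, G.
G (6/4): G, C, E.
E (7/5/3): E, G, Bb, D.

D, F, A, Bb | Bb, C, E, G | G, C, E | E, G, Bb, D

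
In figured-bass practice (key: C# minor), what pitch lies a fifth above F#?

C#

Counting 4 letter steps above F# lands on C; in C# minor, that letter is C#.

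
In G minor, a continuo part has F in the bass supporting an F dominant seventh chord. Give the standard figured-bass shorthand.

F is the root of F dominant seventh, so the chord is in root position.
A seventh chord in root position is figured 7/5/3, conventionally abbreviated 7.

7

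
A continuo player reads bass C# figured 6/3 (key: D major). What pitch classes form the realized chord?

A third above C# in this key is E.
A sixth above C# in this key is A.
Together with the bass C#, this spells A major in first inversion.

C#, E, A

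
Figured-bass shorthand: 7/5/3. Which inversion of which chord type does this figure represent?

Intervals of 7/5/3 above the bass form a seventh chord; the bass is the root, so this is root position.

seventh chord, root position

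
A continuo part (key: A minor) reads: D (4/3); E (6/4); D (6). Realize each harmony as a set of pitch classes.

D (6/4/3): D, F, G, B.
E (6/4): E, A, C.
D (6/3): D, F, B.

D, F, G, B | E, A, C | D, F, B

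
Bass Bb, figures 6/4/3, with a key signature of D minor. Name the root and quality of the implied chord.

E half-diminished seventh

The figures 6/4/3 indicate a seventh chord in second inversion.
In second inversion the root lies a fourth above the bass: a fourth above Bb in D minor is E.
The chord tones are Bb, D, E, G, giving E half-diminished seventh.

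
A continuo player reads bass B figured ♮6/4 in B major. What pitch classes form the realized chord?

B, E, G

A fourth above B in this key is E.
A sixth above B in this key is G#, made natural (G) by the ♮ figure.
Together with the bass B, this spells E minor in second inversion.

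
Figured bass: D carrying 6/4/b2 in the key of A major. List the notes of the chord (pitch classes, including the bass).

A second above D in this key is E, lowered to Eb by the flat.
A fourth above D in this key is G#.
A sixth above D in this key is B.

D, Eb, G#, B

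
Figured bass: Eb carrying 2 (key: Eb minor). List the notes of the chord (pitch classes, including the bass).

Eb, F, Ab, Cb

The written figures 2 are shorthand for 6/4/2: the 6/4 are implied.
A second above Eb in this key is F.
A fourth above Eb in this key is Ab.
A sixth above Eb in this key is Cb.
Together with the bass Eb, this spells F half-diminished seventh in third inversion.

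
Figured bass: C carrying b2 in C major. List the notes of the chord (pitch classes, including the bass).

The written figures b2 are shorthand for 6/4/2: the 6/4 are implied.
A second above C in this key is D, lowered to Db by the flat.
A fourth above C in this key is F.
A sixth above C in this key is A.
Together with the bass C, this spells Db augmented major seventh in third inversion.

C, Db, F, A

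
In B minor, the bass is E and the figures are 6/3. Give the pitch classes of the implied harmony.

E, G, C#

A third above E in this key is G.
A sixth above E in this key is C#.
Together with the bass E, this spells C# diminished in first inversion.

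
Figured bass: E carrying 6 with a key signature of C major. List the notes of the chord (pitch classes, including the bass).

E, G, C

The written figures 6 are shorthand for 6/3: the 3 is implied.
A third above E in this key is G.
A sixth above E in this key is C.
Together with the bass E, this spells C major in first inversion.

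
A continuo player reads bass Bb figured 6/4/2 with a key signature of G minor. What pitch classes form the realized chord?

Bb, C, Eb, G

A second above Bb in this key is C.
A fourth above Bb in this key is Eb.
A sixth above Bb in this key is G.
Together with the bass Bb, this spells C minor seventh in third inversion.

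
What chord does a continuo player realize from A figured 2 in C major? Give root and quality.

B half-diminished seventh

The figures 2 indicate a seventh chord in third inversion.
In third inversion the root lies a second above the bass: a second above A in C major is B.
The chord tones are A, B, D, F, giving B half-diminished seventh.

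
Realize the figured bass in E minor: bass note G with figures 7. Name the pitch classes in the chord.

G, B, D, F#

The written figures 7 are shorthand for 7/5/3: the 5/3 are implied.
A third above G in this key is B.
A fifth above G in this key is D.
A seventh above G in this key is F#.
Together with the bass G, this spells G major seventh in root position.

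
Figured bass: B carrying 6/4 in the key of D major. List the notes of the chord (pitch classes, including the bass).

B, E, G

A fourth above B in this key is E.
A sixth above B in this key is G.
Together with the bass B, this spells E minor in second inversion.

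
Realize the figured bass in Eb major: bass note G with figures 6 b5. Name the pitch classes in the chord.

G, Bb, Db, Eb

The written figures 6 b5 are shorthand for 6/5/3: the 3 is implied.
A third above G in this key is Bb.
A fifth above G in this key is D, lowered to Db by the flat.
A sixth above G in this key is Eb.
Together with the bass G, this spells Eb dominant seventh in first inversion.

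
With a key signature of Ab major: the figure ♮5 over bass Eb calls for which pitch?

B

Counting 4 letter steps above Eb lands on B; in Ab major, that letter is Bb.
The ♮5 figure makes it natural, giving B.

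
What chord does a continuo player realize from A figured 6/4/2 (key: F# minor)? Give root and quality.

B minor seventh

The figures 6/4/2 indicate a seventh chord in third inversion.
In third inversion the root lies a second above the bass: a second above A in F# minor is B.
The chord tones are A, B, D, F#, giving B minor seventh.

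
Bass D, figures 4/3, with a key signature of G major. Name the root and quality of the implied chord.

G major seventh

The figures 4/3 indicate a seventh chord in second inversion.
In second inversion the root lies a fourth above the bass: a fourth above D in G major is G.
The chord tones are D, F#, G, B, giving G major seventh.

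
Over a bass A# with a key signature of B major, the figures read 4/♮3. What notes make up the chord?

A#, C, D#, F#

The written figures 4/♮3 are shorthand for 6/4/3: the 6 is implied.
A third above A# in this key is C#, made natural (C) by the ♮ figure.
A fourth above A# in this key is D#.
A sixth above A# in this key is F#.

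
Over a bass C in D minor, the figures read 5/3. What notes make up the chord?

C, E, G

A third above C in this key is E.
A fifth above C in this key is G.
Together with the bass C, this spells C major in root position.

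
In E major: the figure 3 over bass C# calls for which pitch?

E

Counting 2 letter steps above C# lands on E; in E major, that letter is E.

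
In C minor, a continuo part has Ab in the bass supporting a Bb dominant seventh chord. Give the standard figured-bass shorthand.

Ab is the seventh of Bb dominant seventh, so the chord is in third inversion.
A seventh chord in third inversion is figured 6/4/2, conventionally abbreviated 4/2.

4/2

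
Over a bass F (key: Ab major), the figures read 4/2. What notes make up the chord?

F, G, Bb, Db

The written figures 4/2 are shorthand for 6/4/2: the 6 is implied.
A second above F in this key is G.
A fourth above F in this key is Bb.
A sixth above F in this key is Db.
Together with the bass F, this spells G half-diminished seventh in third inversion.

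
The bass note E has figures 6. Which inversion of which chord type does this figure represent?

triad, first inversion

6 is shorthand for 6/3.
Intervals of 6/3 above the bass form a triad; the bass is the third, so this is first inversion.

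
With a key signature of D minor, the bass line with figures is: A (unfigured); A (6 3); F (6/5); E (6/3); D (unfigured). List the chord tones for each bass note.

A (5/3): A, C, E.
A (6/3): A, C, F.
F (6/5/3): F, A, C, D.
E (6/3): E, G, C.
D (5/3): D, F, A.

A, C, E | A, C, F | F, A, C, D | E, G, C | D, F, A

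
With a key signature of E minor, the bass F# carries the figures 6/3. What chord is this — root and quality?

D major

The figures 6/3 indicate a triad in first inversion.
In first inversion the root lies a sixth above the bass: a sixth above F# in E minor is D.
The chord tones are F#, A, D, giving D major.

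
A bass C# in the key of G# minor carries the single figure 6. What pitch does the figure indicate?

Counting 5 letter steps above C# lands on A; in G# minor, that letter is A#.

A#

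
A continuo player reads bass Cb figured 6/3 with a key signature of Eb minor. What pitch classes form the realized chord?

Cb, Eb, Ab

A third above Cb in this key is Eb.
A sixth above Cb in this key is Ab.
Together with the bass Cb, this spells Ab minor in first inversion.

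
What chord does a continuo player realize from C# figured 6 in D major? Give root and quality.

The figures 6 indicate a triad in first inversion.
In first inversion the root lies a sixth above the bass: a sixth above C# in D major is A.
The chord tones are C#, E, A, giving A major.

A major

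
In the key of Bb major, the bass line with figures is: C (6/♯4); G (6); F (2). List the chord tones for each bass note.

C (6/#4): C, F#, A.
G (6/3): G, Bb, Eb.
F (6/4/2): F, G, Bb, D.

C, F#, A | G, Bb, Eb | F, G, Bb, D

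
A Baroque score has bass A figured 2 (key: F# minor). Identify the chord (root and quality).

The figures 2 indicate a seventh chord in third inversion.
In third inversion the root lies a second above the bass: a second above A in F# minor is B.
The chord tones are A, B, D, F#, giving B minor seventh.

B minor seventh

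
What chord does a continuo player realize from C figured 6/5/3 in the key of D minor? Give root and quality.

The figures 6/5/3 indicate a seventh chord in first inversion.
In first inversion the root lies a sixth above the bass: a sixth above C in D minor is A.
The chord tones are C, E, G, A, giving A minor seventh.

A minor seventh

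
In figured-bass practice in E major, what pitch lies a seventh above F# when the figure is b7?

Counting 6 letter steps above F# lands on E; in E major, that letter is E.
The b7 figure lowers it a semitone, giving Eb.

Eb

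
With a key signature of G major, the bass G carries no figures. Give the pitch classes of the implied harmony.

An unfigured bass implies 5/3.
A third above G in this key is B.
A fifth above G in this key is D.
Together with the bass G, this spells G major in root position.

G, B, D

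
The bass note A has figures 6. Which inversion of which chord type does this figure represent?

triad, first inversion

6 is shorthand for 6/3.
Intervals of 6/3 above the bass form a triad; the bass is the third, so this is first inversion.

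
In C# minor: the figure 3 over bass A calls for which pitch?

Counting 2 letter steps above A lands on C; in C# minor, that letter is C#.

C#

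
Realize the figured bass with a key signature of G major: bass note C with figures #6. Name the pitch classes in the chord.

C, E, A#

The written figures #6 are shorthand for 6/3: the 3 is implied.
A third above C in this key is E.
A sixth above C in this key is A, raised to A# by the sharp.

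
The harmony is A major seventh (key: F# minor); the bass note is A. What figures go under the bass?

7

A is the root of A major seventh, so the chord is in root position.
A seventh chord in root position is figured 7/5/3, conventionally abbreviated 7.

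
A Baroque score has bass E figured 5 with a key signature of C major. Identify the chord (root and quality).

E minor

The figures 5 indicate a triad in root position.
In root position the bass is the root, so the root is E.
The chord tones are E, G, B, giving E minor.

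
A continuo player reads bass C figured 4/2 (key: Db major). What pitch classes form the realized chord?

C, Db, F, Ab

The written figures 4/2 are shorthand for 6/4/2: the 6 is implied.
A second above C in this key is Db.
A fourth above C in this key is F.
A sixth above C in this key is Ab.
Together with the bass C, this spells Db major seventh in third inversion.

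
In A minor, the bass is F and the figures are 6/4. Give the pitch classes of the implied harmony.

F, B, D

A fourth above F in this key is B.
A sixth above F in this key is D.
Together with the bass F, this spells B diminished in second inversion.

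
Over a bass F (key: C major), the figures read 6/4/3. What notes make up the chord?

A third above F in this key is A.
A fourth above F in this key is B.
A sixth above F in this key is D.
Together with the bass F, this spells B half-diminished seventh in second inversion.

F, A, B, D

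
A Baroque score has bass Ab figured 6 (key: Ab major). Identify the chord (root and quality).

The figures 6 indicate a triad in first inversion.
In first inversion the root lies a sixth above the bass: a sixth above Ab in Ab major is F.
The chord tones are Ab, C, F, giving F minor.

F minor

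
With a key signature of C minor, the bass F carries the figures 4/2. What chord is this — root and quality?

G minor seventh

The figures 4/2 indicate a seventh chord in third inversion.
In third inversion the root lies a second above the bass: a second above F in C minor is G.
The chord tones are F, G, Bb, D, giving G minor seventh.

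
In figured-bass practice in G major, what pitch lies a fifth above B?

F#

Counting 4 letter steps above B lands on F; in G major, that letter is F#.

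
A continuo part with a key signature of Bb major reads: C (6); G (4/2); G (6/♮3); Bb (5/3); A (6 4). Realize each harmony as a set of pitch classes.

C (6/3): C, Eb, A.
G (6/4/2): G, A, C, Eb.
G (6/♮3): G, B, Eb.
Bb (5/3): Bb, D, F.
A (6/4): A, D, F.

C, Eb, A | G, A, C, Eb | G, B, Eb | Bb, D, F | A, D, F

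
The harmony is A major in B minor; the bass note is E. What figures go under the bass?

6/4

E is the fifth of A major, so the chord is in second inversion.
A triad in second inversion is figured 6/4, conventionally abbreviated 6/4.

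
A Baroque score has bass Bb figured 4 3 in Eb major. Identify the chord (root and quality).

The figures 4 3 indicate a seventh chord in second inversion.
In second inversion the root lies a fourth above the bass: a fourth above Bb in Eb major is Eb.
The chord tones are Bb, D, Eb, G, giving Eb major seventh.

Eb major seventh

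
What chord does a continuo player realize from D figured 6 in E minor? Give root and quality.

The figures 6 indicate a triad in first inversion.
In first inversion the root lies a sixth above the bass: a sixth above D in E minor is B.
The chord tones are D, F#, B, giving B minor.

B minor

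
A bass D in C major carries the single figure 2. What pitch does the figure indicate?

Counting 1 letter step above D lands on E; in C major, that letter is E.

E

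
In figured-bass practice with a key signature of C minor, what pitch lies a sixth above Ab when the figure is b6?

Counting 5 letter steps above Ab lands on F; in C minor, that letter is F.
The b6 figure lowers it a semitone, giving Fb.

Fb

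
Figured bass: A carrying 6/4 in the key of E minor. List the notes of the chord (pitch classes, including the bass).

A, D, F#

A fourth above A in this key is D.
A sixth above A in this key is F#.
Together with the bass A, this spells D major in second inversion.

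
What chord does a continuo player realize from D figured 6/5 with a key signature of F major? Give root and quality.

The figures 6/5 indicate a seventh chord in first inversion.
In first inversion the root lies a sixth above the bass: a sixth above D in F major is Bb.
The chord tones are D, F, A, Bb, giving Bb major seventh.

Bb major seventh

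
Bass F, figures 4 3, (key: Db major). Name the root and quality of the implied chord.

Bb minor seventh

The figures 4 3 indicate a seventh chord in second inversion.
In second inversion the root lies a fourth above the bass: a fourth above F in Db major is Bb.
The chord tones are F, Ab, Bb, Db, giving Bb minor seventh.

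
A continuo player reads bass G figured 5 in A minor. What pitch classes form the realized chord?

The written figures 5 are shorthand for 5/3: the 3 is implied.
A third above G in this key is B.
A fifth above G in this key is D.
Together with the bass G, this spells G major in root position.

G, B, D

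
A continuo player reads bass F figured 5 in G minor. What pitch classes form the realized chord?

F, A, C

The written figures 5 are shorthand for 5/3: the 3 is implied.
A third above F in this key is A.
A fifth above F in this key is C.
Together with the bass F, this spells F major in root position.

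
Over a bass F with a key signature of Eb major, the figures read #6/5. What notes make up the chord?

The written figures #6/5 are shorthand for 6/5/3: the 3 is implied.
A third above F in this key is Ab.
A fifth above F in this key is C.
A sixth above F in this key is D, raised to D# by the sharp.

F, Ab, C, D#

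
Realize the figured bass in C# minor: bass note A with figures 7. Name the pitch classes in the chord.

The written figures 7 are shorthand for 7/5/3: the 5/3 are implied.
A third above A in this key is C#.
A fifth above A in this key is E.
A seventh above A in this key is G#.
Together with the bass A, this spells A major seventh in root position.

A, C#, E, G#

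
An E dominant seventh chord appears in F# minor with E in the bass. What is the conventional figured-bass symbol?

E is the root of E dominant seventh, so the chord is in root position.
A seventh chord in root position is figured 7/5/3, conventionally abbreviated 7.

7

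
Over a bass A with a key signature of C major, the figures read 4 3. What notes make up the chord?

The written figures 4 3 are shorthand for 6/4/3: the 6 is implied.
A third above A in this key is C.
A fourth above A in this key is D.
A sixth above A in this key is F.
Together with the bass A, this spells D minor seventh in second inversion.

A, C, D, F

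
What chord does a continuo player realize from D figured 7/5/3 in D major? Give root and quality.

The figures 7/5/3 indicate a seventh chord in root position.
In root position the bass is the root, so the root is D.
The chord tones are D, F#, A, C#, giving D major seventh.

D major seventh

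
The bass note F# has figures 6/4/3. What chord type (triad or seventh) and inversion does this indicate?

seventh chord, second inversion

Intervals of 6/4/3 above the bass form a seventh chord; the bass is the fifth, so this is second inversion.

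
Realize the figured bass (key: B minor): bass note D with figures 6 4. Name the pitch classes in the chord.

D, G, B

A fourth above D in this key is G.
A sixth above D in this key is B.
Together with the bass D, this spells G major in second inversion.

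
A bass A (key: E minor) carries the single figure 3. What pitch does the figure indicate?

C

Counting 2 letter steps above A lands on C; in E minor, that letter is C.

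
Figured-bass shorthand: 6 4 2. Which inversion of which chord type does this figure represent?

seventh chord, third inversion

Intervals of 6/4/2 above the bass form a seventh chord; the bass is the seventh, so this is third inversion.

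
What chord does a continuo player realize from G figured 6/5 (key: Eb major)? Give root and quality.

Eb major seventh

The figures 6/5 indicate a seventh chord in first inversion.
In first inversion the root lies a sixth above the bass: a sixth above G in Eb major is Eb.
The chord tones are G, Bb, D, Eb, giving Eb major seventh.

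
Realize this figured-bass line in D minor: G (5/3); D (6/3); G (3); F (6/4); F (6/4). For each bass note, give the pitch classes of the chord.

G (5/3): G, Bb, D.
D (6/3): D, F, Bb.
G (5/3): G, Bb, D.
F (6/4): F, Bb, D.
F (6/4): F, Bb, D.

G, Bb, D | D, F, Bb | G, Bb, D | F, Bb, D | F, Bb, D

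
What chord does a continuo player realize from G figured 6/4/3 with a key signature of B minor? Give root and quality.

C# half-diminished seventh

The figures 6/4/3 indicate a seventh chord in second inversion.
In second inversion the root lies a fourth above the bass: a fourth above G in B minor is C#.
The chord tones are G, B, C#, E, giving C# half-diminished seventh.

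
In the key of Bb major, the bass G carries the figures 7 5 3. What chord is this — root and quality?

The figures 7 5 3 indicate a seventh chord in root position.
In root position the bass is the root, so the root is G.
The chord tones are G, Bb, D, F, giving G minor seventh.

G minor seventh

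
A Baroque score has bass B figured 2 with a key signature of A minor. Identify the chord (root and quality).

C major seventh

The figures 2 indicate a seventh chord in third inversion.
In third inversion the root lies a second above the bass: a second above B in A minor is C.
The chord tones are B, C, E, G, giving C major seventh.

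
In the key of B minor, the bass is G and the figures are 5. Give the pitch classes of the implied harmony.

The written figures 5 are shorthand for 5/3: the 3 is implied.
A third above G in this key is B.
A fifth above G in this key is D.
Together with the bass G, this spells G major in root position.

G, B, D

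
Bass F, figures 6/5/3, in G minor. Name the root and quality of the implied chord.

D minor seventh

The figures 6/5/3 indicate a seventh chord in first inversion.
In first inversion the root lies a sixth above the bass: a sixth above F in G minor is D.
The chord tones are F, A, C, D, giving D minor seventh.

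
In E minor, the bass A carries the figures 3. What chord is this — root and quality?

A minor

The figures 3 indicate a triad in root position.
In root position the bass is the root, so the root is A.
The chord tones are A, C, E, giving A minor.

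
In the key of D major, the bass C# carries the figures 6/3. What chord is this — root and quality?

A major

The figures 6/3 indicate a triad in first inversion.
In first inversion the root lies a sixth above the bass: a sixth above C# in D major is A.
The chord tones are C#, E, A, giving A major.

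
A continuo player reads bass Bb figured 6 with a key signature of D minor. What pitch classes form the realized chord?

The written figures 6 are shorthand for 6/3: the 3 is implied.
A third above Bb in this key is D.
A sixth above Bb in this key is G.
Together with the bass Bb, this spells G minor in first inversion.

Bb, D, G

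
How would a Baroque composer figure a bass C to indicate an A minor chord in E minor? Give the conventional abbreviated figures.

C is the third of A minor, so the chord is in first inversion.
A triad in first inversion is figured 6/3, conventionally abbreviated 6.

6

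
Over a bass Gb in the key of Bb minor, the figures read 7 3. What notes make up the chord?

Gb, Bb, Db, F

The written figures 7 3 are shorthand for 7/5/3: the 5 is implied.
A third above Gb in this key is Bb.
A fifth above Gb in this key is Db.
A seventh above Gb in this key is F.
Together with the bass Gb, this spells Gb major seventh in root position.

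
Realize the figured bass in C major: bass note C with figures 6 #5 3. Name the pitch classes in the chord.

C, E, G#, A

A third above C in this key is E.
A fifth above C in this key is G, raised to G# by the sharp.
A sixth above C in this key is A.
Together with the bass C, this spells A minor-major seventh in first inversion.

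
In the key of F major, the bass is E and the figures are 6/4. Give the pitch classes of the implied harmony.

A fourth above E in this key is A.
A sixth above E in this key is C.
Together with the bass E, this spells A minor in second inversion.

E, A, C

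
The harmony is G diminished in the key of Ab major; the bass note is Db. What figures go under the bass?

Db is the fifth of G diminished, so the chord is in second inversion.
A triad in second inversion is figured 6/4, conventionally abbreviated 6/4.

6/4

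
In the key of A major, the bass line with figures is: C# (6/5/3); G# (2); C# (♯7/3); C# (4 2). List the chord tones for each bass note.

C#, E, G#, A | G#, A, C#, E | C#, E, G#, B# | C#, D, F#, A

C# (6/5/3): C#, E, G#, A.
G# (6/4/2): G#, A, C#, E.
C# (#7/5/3): C#, E, G#, B#.
C# (6/4/2): C#, D, F#, A.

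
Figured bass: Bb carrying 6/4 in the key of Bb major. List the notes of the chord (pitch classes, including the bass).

Bb, Eb, G

A fourth above Bb in this key is Eb.
A sixth above Bb in this key is G.
Together with the bass Bb, this spells Eb major in second inversion.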